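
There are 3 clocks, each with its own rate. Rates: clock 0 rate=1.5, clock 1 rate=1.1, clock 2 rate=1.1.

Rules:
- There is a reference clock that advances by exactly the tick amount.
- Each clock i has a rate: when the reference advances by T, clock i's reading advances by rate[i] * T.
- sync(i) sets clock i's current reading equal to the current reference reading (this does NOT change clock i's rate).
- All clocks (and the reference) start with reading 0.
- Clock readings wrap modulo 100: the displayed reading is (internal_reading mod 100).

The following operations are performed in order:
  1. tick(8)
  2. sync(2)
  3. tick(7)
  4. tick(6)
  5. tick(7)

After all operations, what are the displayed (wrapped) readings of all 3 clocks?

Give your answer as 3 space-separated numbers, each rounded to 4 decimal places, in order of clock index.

After op 1 tick(8): ref=8.0000 raw=[12.0000 8.8000 8.8000]
After op 2 sync(2): ref=8.0000 raw=[12.0000 8.8000 8.0000]
After op 3 tick(7): ref=15.0000 raw=[22.5000 16.5000 15.7000]
After op 4 tick(6): ref=21.0000 raw=[31.5000 23.1000 22.3000]
After op 5 tick(7): ref=28.0000 raw=[42.0000 30.8000 30.0000]
Wrap final raw readings (mod 100): 42.0000 mod 100 = 42.0000; 30.8000 mod 100 = 30.8000; 30.0000 mod 100 = 30.0000

Answer: 42.0000 30.8000 30.0000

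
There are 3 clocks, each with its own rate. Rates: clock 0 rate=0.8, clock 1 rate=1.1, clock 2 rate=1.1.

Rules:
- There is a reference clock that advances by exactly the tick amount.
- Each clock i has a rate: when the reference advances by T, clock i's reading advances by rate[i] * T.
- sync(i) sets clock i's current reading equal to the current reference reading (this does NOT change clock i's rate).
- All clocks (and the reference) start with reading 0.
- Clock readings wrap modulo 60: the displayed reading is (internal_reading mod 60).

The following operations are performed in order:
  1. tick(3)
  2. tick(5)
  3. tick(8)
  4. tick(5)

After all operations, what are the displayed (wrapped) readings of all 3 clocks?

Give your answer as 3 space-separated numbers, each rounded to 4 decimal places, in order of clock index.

Answer: 16.8000 23.1000 23.1000

Derivation:
After op 1 tick(3): ref=3.0000 raw=[2.4000 3.3000 3.3000]
After op 2 tick(5): ref=8.0000 raw=[6.4000 8.8000 8.8000]
After op 3 tick(8): ref=16.0000 raw=[12.8000 17.6000 17.6000]
After op 4 tick(5): ref=21.0000 raw=[16.8000 23.1000 23.1000]
Wrap final raw readings (mod 60): 16.8000 mod 60 = 16.8000; 23.1000 mod 60 = 23.1000; 23.1000 mod 60 = 23.1000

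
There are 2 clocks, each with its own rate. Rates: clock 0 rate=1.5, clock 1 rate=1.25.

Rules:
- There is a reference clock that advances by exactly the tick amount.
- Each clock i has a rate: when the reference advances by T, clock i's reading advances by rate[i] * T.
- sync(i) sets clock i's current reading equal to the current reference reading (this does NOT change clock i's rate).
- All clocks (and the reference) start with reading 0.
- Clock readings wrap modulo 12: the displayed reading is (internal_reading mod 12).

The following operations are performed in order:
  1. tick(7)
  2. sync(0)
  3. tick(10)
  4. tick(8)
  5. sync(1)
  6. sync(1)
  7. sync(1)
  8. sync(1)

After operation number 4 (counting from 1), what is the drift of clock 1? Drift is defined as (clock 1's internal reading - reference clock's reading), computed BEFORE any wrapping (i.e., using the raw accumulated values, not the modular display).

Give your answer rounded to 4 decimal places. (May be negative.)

Answer: 6.2500

Derivation:
After op 1 tick(7): ref=7.0000 raw=[10.5000 8.7500]
After op 2 sync(0): ref=7.0000 raw=[7.0000 8.7500]
After op 3 tick(10): ref=17.0000 raw=[22.0000 21.2500]
After op 4 tick(8): ref=25.0000 raw=[34.0000 31.2500]
Drift of clock 1 after op 4: 31.2500 - 25.0000 = 6.2500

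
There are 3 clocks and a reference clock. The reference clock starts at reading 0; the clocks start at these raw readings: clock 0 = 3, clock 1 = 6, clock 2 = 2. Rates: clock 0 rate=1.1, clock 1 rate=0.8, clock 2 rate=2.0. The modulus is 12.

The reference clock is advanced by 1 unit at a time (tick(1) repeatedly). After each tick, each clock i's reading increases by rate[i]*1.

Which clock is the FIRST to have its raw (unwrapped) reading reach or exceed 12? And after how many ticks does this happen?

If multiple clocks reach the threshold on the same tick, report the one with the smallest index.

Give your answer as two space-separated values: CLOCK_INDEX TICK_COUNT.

clock 0: start=3, rate=1.1, needs 12-3 = 9; ticks = ceil(9/1.1) = ceil(8.1818) = 9; reading at tick 9 = 3 + 1.1*9 = 12.9000
clock 1: start=6, rate=0.8, needs 12-6 = 6; ticks = ceil(6/0.8) = ceil(7.5000) = 8; reading at tick 8 = 6 + 0.8*8 = 12.4000
clock 2: start=2, rate=2.0, needs 12-2 = 10; ticks = ceil(10/2.0) = ceil(5.0000) = 5; reading at tick 5 = 2 + 2.0*5 = 12.0000
Minimum tick count = 5; winners = [2]; smallest index = 2

Answer: 2 5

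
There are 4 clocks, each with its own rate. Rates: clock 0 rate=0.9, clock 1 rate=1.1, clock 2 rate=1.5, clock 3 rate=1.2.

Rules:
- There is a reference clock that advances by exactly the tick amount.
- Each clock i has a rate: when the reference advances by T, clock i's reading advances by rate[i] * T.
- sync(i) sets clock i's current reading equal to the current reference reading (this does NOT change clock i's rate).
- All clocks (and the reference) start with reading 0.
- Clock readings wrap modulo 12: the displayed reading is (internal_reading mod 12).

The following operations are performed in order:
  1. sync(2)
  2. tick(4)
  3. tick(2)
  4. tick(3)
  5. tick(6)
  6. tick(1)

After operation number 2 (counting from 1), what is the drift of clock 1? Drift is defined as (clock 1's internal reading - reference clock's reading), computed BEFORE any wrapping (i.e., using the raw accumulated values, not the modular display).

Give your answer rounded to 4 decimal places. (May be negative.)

Answer: 0.4000

Derivation:
After op 1 sync(2): ref=0.0000 raw=[0.0000 0.0000 0.0000 0.0000]
After op 2 tick(4): ref=4.0000 raw=[3.6000 4.4000 6.0000 4.8000]
Drift of clock 1 after op 2: 4.4000 - 4.0000 = 0.4000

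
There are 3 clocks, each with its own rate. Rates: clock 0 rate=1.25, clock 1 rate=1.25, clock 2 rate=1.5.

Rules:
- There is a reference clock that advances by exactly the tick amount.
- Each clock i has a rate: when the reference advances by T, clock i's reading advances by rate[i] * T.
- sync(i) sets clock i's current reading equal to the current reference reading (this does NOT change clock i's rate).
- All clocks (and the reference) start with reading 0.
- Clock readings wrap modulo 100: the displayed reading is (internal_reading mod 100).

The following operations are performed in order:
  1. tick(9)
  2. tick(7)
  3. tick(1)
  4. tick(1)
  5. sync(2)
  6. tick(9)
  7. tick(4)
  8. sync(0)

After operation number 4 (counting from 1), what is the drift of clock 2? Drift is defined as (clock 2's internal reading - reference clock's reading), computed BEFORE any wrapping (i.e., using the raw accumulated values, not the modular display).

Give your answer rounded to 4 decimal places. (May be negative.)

Answer: 9.0000

Derivation:
After op 1 tick(9): ref=9.0000 raw=[11.2500 11.2500 13.5000]
After op 2 tick(7): ref=16.0000 raw=[20.0000 20.0000 24.0000]
After op 3 tick(1): ref=17.0000 raw=[21.2500 21.2500 25.5000]
After op 4 tick(1): ref=18.0000 raw=[22.5000 22.5000 27.0000]
Drift of clock 2 after op 4: 27.0000 - 18.0000 = 9.0000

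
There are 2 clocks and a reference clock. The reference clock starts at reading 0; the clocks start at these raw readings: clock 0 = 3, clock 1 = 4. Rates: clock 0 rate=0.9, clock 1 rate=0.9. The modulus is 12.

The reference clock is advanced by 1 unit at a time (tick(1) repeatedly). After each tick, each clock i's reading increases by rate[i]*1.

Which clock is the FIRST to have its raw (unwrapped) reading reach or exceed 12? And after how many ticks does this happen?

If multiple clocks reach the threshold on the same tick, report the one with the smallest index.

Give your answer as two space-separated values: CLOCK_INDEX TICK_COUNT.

clock 0: start=3, rate=0.9, needs 12-3 = 9; ticks = ceil(9/0.9) = ceil(10.0000) = 10; reading at tick 10 = 3 + 0.9*10 = 12.0000
clock 1: start=4, rate=0.9, needs 12-4 = 8; ticks = ceil(8/0.9) = ceil(8.8889) = 9; reading at tick 9 = 4 + 0.9*9 = 12.1000
Minimum tick count = 9; winners = [1]; smallest index = 1

Answer: 1 9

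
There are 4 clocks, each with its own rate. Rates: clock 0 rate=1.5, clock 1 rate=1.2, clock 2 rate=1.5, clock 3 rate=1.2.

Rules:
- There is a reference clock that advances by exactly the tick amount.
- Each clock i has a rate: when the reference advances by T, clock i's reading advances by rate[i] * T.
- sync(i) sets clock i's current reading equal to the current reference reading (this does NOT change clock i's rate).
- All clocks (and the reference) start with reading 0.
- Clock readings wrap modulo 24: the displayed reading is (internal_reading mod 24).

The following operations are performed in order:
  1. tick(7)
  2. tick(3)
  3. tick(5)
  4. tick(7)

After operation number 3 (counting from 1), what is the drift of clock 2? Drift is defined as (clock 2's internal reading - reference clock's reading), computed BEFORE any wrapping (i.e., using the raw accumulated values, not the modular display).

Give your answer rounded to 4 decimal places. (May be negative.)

Answer: 7.5000

Derivation:
After op 1 tick(7): ref=7.0000 raw=[10.5000 8.4000 10.5000 8.4000]
After op 2 tick(3): ref=10.0000 raw=[15.0000 12.0000 15.0000 12.0000]
After op 3 tick(5): ref=15.0000 raw=[22.5000 18.0000 22.5000 18.0000]
Drift of clock 2 after op 3: 22.5000 - 15.0000 = 7.5000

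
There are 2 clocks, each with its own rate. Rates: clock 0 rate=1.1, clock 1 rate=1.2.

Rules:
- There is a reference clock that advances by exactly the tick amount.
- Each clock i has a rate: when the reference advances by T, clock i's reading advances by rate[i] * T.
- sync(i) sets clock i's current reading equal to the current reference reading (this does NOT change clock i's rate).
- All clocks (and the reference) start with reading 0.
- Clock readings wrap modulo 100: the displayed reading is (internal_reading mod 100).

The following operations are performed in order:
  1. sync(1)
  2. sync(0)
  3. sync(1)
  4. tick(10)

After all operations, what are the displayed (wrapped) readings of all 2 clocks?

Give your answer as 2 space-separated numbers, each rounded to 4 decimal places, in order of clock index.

Answer: 11.0000 12.0000

Derivation:
After op 1 sync(1): ref=0.0000 raw=[0.0000 0.0000]
After op 2 sync(0): ref=0.0000 raw=[0.0000 0.0000]
After op 3 sync(1): ref=0.0000 raw=[0.0000 0.0000]
After op 4 tick(10): ref=10.0000 raw=[11.0000 12.0000]
Wrap final raw readings (mod 100): 11.0000 mod 100 = 11.0000; 12.0000 mod 100 = 12.0000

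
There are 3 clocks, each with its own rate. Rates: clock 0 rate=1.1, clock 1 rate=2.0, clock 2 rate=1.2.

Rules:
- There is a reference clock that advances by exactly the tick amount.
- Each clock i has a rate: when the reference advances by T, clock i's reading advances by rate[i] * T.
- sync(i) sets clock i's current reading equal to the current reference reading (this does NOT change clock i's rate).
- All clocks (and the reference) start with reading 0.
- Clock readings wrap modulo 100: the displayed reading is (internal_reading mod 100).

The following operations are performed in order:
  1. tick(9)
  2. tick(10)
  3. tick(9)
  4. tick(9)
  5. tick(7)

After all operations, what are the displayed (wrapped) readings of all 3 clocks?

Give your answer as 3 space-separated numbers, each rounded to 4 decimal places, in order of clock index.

After op 1 tick(9): ref=9.0000 raw=[9.9000 18.0000 10.8000]
After op 2 tick(10): ref=19.0000 raw=[20.9000 38.0000 22.8000]
After op 3 tick(9): ref=28.0000 raw=[30.8000 56.0000 33.6000]
After op 4 tick(9): ref=37.0000 raw=[40.7000 74.0000 44.4000]
After op 5 tick(7): ref=44.0000 raw=[48.4000 88.0000 52.8000]
Wrap final raw readings (mod 100): 48.4000 mod 100 = 48.4000; 88.0000 mod 100 = 88.0000; 52.8000 mod 100 = 52.8000

Answer: 48.4000 88.0000 52.8000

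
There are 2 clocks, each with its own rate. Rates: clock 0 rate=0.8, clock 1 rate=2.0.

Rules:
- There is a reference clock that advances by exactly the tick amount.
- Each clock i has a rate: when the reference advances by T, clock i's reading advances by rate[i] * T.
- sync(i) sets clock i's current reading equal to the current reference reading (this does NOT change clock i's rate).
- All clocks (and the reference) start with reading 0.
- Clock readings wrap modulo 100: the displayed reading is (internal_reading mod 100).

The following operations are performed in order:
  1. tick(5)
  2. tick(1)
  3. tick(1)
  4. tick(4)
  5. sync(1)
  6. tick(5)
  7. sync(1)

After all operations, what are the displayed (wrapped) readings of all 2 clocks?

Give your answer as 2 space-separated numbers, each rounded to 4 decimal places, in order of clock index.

After op 1 tick(5): ref=5.0000 raw=[4.0000 10.0000]
After op 2 tick(1): ref=6.0000 raw=[4.8000 12.0000]
After op 3 tick(1): ref=7.0000 raw=[5.6000 14.0000]
After op 4 tick(4): ref=11.0000 raw=[8.8000 22.0000]
After op 5 sync(1): ref=11.0000 raw=[8.8000 11.0000]
After op 6 tick(5): ref=16.0000 raw=[12.8000 21.0000]
After op 7 sync(1): ref=16.0000 raw=[12.8000 16.0000]
Wrap final raw readings (mod 100): 12.8000 mod 100 = 12.8000; 16.0000 mod 100 = 16.0000

Answer: 12.8000 16.0000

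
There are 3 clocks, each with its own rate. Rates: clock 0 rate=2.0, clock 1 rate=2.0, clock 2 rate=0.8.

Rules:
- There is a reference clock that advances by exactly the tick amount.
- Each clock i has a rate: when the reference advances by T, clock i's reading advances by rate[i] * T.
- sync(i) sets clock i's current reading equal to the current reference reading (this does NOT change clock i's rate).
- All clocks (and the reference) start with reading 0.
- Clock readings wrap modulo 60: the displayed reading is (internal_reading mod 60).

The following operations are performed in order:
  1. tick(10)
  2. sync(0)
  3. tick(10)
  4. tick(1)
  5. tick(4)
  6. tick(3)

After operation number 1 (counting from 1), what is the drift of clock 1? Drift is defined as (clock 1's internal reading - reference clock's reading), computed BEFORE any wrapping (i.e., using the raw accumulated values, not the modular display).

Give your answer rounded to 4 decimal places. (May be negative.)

Answer: 10.0000

Derivation:
After op 1 tick(10): ref=10.0000 raw=[20.0000 20.0000 8.0000]
Drift of clock 1 after op 1: 20.0000 - 10.0000 = 10.0000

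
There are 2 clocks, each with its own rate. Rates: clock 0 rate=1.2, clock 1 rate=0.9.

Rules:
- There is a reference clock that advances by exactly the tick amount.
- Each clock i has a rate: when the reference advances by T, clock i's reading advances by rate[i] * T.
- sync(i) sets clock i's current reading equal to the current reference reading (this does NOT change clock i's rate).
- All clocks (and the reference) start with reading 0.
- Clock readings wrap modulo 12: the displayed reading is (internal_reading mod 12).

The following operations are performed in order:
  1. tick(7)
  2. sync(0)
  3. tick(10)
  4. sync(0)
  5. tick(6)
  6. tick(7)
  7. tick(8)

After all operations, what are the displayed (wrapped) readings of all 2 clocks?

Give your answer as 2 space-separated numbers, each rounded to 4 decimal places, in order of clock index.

Answer: 6.2000 10.2000

Derivation:
After op 1 tick(7): ref=7.0000 raw=[8.4000 6.3000]
After op 2 sync(0): ref=7.0000 raw=[7.0000 6.3000]
After op 3 tick(10): ref=17.0000 raw=[19.0000 15.3000]
After op 4 sync(0): ref=17.0000 raw=[17.0000 15.3000]
After op 5 tick(6): ref=23.0000 raw=[24.2000 20.7000]
After op 6 tick(7): ref=30.0000 raw=[32.6000 27.0000]
After op 7 tick(8): ref=38.0000 raw=[42.2000 34.2000]
Wrap final raw readings (mod 12): 42.2000 mod 12 = 6.2000; 34.2000 mod 12 = 10.2000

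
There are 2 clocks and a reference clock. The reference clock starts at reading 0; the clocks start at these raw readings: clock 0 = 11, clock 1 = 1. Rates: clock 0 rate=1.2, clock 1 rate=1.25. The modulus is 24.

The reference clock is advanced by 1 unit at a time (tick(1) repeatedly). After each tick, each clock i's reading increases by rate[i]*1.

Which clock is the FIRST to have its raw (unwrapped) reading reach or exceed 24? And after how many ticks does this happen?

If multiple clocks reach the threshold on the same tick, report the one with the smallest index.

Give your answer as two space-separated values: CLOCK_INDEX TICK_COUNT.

Answer: 0 11

Derivation:
clock 0: start=11, rate=1.2, needs 24-11 = 13; ticks = ceil(13/1.2) = ceil(10.8333) = 11; reading at tick 11 = 11 + 1.2*11 = 24.2000
clock 1: start=1, rate=1.25, needs 24-1 = 23; ticks = ceil(23/1.25) = ceil(18.4000) = 19; reading at tick 19 = 1 + 1.25*19 = 24.7500
Minimum tick count = 11; winners = [0]; smallest index = 0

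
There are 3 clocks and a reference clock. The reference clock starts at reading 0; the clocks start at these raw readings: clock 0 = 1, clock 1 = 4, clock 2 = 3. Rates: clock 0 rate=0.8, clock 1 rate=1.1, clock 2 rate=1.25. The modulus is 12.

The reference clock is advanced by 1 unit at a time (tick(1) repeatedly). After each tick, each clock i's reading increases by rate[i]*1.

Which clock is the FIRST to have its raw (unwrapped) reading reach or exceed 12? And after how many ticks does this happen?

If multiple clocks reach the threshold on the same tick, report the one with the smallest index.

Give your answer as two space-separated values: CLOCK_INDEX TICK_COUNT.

Answer: 1 8

Derivation:
clock 0: start=1, rate=0.8, needs 12-1 = 11; ticks = ceil(11/0.8) = ceil(13.7500) = 14; reading at tick 14 = 1 + 0.8*14 = 12.2000
clock 1: start=4, rate=1.1, needs 12-4 = 8; ticks = ceil(8/1.1) = ceil(7.2727) = 8; reading at tick 8 = 4 + 1.1*8 = 12.8000
clock 2: start=3, rate=1.25, needs 12-3 = 9; ticks = ceil(9/1.25) = ceil(7.2000) = 8; reading at tick 8 = 3 + 1.25*8 = 13.0000
Minimum tick count = 8; winners = [1, 2]; smallest index = 1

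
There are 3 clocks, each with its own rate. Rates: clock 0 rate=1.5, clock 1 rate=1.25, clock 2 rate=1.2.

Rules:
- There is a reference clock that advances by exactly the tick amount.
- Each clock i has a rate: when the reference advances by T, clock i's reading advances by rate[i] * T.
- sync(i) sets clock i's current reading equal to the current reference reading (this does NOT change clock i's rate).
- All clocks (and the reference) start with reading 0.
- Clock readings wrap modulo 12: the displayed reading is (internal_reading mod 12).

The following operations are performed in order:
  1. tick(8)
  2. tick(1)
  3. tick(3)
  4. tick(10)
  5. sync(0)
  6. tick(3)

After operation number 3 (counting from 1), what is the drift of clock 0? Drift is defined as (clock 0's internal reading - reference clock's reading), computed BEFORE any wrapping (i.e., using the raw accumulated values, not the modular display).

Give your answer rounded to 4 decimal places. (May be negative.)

After op 1 tick(8): ref=8.0000 raw=[12.0000 10.0000 9.6000]
After op 2 tick(1): ref=9.0000 raw=[13.5000 11.2500 10.8000]
After op 3 tick(3): ref=12.0000 raw=[18.0000 15.0000 14.4000]
Drift of clock 0 after op 3: 18.0000 - 12.0000 = 6.0000

Answer: 6.0000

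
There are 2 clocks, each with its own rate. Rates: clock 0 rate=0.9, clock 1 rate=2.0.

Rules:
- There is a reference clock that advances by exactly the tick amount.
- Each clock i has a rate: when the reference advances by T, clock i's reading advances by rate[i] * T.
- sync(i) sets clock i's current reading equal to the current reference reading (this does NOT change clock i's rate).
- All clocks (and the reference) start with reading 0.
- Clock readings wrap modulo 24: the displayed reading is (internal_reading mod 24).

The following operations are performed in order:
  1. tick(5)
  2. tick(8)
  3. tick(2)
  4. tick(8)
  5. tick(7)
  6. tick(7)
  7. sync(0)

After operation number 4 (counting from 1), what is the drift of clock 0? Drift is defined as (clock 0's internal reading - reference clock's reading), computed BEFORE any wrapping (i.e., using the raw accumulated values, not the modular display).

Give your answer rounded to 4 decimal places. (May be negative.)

After op 1 tick(5): ref=5.0000 raw=[4.5000 10.0000]
After op 2 tick(8): ref=13.0000 raw=[11.7000 26.0000]
After op 3 tick(2): ref=15.0000 raw=[13.5000 30.0000]
After op 4 tick(8): ref=23.0000 raw=[20.7000 46.0000]
Drift of clock 0 after op 4: 20.7000 - 23.0000 = -2.3000

Answer: -2.3000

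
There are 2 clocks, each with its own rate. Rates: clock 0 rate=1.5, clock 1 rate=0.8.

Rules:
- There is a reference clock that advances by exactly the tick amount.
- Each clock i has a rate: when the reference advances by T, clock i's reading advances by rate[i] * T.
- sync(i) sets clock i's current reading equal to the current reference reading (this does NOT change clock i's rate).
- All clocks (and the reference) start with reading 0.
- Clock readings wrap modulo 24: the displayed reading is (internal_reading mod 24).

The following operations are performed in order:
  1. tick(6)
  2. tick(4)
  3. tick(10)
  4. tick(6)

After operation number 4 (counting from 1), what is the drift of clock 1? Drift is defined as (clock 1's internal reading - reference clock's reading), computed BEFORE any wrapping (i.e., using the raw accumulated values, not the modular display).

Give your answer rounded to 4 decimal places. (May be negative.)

Answer: -5.2000

Derivation:
After op 1 tick(6): ref=6.0000 raw=[9.0000 4.8000]
After op 2 tick(4): ref=10.0000 raw=[15.0000 8.0000]
After op 3 tick(10): ref=20.0000 raw=[30.0000 16.0000]
After op 4 tick(6): ref=26.0000 raw=[39.0000 20.8000]
Drift of clock 1 after op 4: 20.8000 - 26.0000 = -5.2000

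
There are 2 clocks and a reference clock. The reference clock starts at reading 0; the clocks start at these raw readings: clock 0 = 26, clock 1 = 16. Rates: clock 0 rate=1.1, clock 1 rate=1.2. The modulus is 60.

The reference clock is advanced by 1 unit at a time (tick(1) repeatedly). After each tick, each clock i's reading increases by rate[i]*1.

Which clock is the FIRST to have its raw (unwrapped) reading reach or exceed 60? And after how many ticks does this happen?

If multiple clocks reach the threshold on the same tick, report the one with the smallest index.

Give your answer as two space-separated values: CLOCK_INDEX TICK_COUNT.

Answer: 0 31

Derivation:
clock 0: start=26, rate=1.1, needs 60-26 = 34; ticks = ceil(34/1.1) = ceil(30.9091) = 31; reading at tick 31 = 26 + 1.1*31 = 60.1000
clock 1: start=16, rate=1.2, needs 60-16 = 44; ticks = ceil(44/1.2) = ceil(36.6667) = 37; reading at tick 37 = 16 + 1.2*37 = 60.4000
Minimum tick count = 31; winners = [0]; smallest index = 0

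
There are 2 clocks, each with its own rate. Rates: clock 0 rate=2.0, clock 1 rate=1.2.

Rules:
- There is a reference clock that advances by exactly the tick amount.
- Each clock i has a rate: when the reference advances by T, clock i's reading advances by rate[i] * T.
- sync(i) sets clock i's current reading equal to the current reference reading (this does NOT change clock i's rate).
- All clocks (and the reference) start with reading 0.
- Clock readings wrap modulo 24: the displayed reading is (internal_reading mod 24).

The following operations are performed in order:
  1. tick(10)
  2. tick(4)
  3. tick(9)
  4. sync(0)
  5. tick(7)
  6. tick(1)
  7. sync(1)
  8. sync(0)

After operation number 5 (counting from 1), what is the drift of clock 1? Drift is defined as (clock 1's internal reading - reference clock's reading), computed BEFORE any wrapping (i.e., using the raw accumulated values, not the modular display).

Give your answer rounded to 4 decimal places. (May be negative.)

Answer: 6.0000

Derivation:
After op 1 tick(10): ref=10.0000 raw=[20.0000 12.0000]
After op 2 tick(4): ref=14.0000 raw=[28.0000 16.8000]
After op 3 tick(9): ref=23.0000 raw=[46.0000 27.6000]
After op 4 sync(0): ref=23.0000 raw=[23.0000 27.6000]
After op 5 tick(7): ref=30.0000 raw=[37.0000 36.0000]
Drift of clock 1 after op 5: 36.0000 - 30.0000 = 6.0000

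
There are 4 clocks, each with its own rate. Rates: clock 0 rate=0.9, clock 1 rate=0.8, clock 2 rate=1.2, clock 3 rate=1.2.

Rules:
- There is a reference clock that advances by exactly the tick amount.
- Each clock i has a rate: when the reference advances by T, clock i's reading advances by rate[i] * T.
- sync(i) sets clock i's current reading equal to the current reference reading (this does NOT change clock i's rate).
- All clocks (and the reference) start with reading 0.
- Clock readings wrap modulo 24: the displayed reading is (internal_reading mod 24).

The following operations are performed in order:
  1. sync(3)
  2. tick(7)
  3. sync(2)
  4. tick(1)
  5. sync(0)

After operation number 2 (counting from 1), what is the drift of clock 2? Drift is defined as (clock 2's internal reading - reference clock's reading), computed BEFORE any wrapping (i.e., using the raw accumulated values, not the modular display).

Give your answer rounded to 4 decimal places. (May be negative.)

Answer: 1.4000

Derivation:
After op 1 sync(3): ref=0.0000 raw=[0.0000 0.0000 0.0000 0.0000]
After op 2 tick(7): ref=7.0000 raw=[6.3000 5.6000 8.4000 8.4000]
Drift of clock 2 after op 2: 8.4000 - 7.0000 = 1.4000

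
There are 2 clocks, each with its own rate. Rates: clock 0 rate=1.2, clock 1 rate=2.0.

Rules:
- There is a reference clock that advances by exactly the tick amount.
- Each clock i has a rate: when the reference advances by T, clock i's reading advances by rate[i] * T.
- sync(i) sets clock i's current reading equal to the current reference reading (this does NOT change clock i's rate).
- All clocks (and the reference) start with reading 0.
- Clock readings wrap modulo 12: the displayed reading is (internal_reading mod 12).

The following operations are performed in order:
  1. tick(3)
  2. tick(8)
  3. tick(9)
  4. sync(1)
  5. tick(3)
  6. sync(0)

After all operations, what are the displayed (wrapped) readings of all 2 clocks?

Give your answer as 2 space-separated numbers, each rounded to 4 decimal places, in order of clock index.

Answer: 11.0000 2.0000

Derivation:
After op 1 tick(3): ref=3.0000 raw=[3.6000 6.0000]
After op 2 tick(8): ref=11.0000 raw=[13.2000 22.0000]
After op 3 tick(9): ref=20.0000 raw=[24.0000 40.0000]
After op 4 sync(1): ref=20.0000 raw=[24.0000 20.0000]
After op 5 tick(3): ref=23.0000 raw=[27.6000 26.0000]
After op 6 sync(0): ref=23.0000 raw=[23.0000 26.0000]
Wrap final raw readings (mod 12): 23.0000 mod 12 = 11.0000; 26.0000 mod 12 = 2.0000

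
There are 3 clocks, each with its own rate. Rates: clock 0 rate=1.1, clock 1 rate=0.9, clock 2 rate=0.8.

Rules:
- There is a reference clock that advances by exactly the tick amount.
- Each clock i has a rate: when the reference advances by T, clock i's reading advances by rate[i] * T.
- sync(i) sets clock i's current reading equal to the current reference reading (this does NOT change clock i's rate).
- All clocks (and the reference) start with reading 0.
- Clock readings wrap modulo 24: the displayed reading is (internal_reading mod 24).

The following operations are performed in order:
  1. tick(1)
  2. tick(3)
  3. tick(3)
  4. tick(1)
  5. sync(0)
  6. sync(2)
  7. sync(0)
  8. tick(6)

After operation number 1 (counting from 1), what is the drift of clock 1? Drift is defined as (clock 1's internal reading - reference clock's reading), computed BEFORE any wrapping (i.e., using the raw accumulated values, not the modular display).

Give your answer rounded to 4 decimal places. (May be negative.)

Answer: -0.1000

Derivation:
After op 1 tick(1): ref=1.0000 raw=[1.1000 0.9000 0.8000]
Drift of clock 1 after op 1: 0.9000 - 1.0000 = -0.1000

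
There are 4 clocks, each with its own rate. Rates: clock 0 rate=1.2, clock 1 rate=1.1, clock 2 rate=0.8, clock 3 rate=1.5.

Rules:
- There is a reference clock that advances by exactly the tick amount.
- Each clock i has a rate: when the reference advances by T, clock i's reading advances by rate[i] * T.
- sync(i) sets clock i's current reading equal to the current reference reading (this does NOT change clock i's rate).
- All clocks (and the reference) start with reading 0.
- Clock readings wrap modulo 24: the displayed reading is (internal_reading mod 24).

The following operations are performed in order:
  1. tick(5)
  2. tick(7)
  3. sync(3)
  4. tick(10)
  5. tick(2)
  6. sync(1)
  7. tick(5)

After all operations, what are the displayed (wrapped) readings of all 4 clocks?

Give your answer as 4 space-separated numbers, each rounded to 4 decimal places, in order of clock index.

After op 1 tick(5): ref=5.0000 raw=[6.0000 5.5000 4.0000 7.5000]
After op 2 tick(7): ref=12.0000 raw=[14.4000 13.2000 9.6000 18.0000]
After op 3 sync(3): ref=12.0000 raw=[14.4000 13.2000 9.6000 12.0000]
After op 4 tick(10): ref=22.0000 raw=[26.4000 24.2000 17.6000 27.0000]
After op 5 tick(2): ref=24.0000 raw=[28.8000 26.4000 19.2000 30.0000]
After op 6 sync(1): ref=24.0000 raw=[28.8000 24.0000 19.2000 30.0000]
After op 7 tick(5): ref=29.0000 raw=[34.8000 29.5000 23.2000 37.5000]
Wrap final raw readings (mod 24): 34.8000 mod 24 = 10.8000; 29.5000 mod 24 = 5.5000; 23.2000 mod 24 = 23.2000; 37.5000 mod 24 = 13.5000

Answer: 10.8000 5.5000 23.2000 13.5000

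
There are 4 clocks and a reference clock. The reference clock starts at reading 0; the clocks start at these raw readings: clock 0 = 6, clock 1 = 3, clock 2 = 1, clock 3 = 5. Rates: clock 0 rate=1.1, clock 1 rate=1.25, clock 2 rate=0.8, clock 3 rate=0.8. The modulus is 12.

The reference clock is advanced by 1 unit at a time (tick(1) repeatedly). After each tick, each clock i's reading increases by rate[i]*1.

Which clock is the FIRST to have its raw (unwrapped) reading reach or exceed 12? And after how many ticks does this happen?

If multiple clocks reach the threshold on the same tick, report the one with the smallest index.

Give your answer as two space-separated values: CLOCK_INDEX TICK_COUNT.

Answer: 0 6

Derivation:
clock 0: start=6, rate=1.1, needs 12-6 = 6; ticks = ceil(6/1.1) = ceil(5.4545) = 6; reading at tick 6 = 6 + 1.1*6 = 12.6000
clock 1: start=3, rate=1.25, needs 12-3 = 9; ticks = ceil(9/1.25) = ceil(7.2000) = 8; reading at tick 8 = 3 + 1.25*8 = 13.0000
clock 2: start=1, rate=0.8, needs 12-1 = 11; ticks = ceil(11/0.8) = ceil(13.7500) = 14; reading at tick 14 = 1 + 0.8*14 = 12.2000
clock 3: start=5, rate=0.8, needs 12-5 = 7; ticks = ceil(7/0.8) = ceil(8.7500) = 9; reading at tick 9 = 5 + 0.8*9 = 12.2000
Minimum tick count = 6; winners = [0]; smallest index = 0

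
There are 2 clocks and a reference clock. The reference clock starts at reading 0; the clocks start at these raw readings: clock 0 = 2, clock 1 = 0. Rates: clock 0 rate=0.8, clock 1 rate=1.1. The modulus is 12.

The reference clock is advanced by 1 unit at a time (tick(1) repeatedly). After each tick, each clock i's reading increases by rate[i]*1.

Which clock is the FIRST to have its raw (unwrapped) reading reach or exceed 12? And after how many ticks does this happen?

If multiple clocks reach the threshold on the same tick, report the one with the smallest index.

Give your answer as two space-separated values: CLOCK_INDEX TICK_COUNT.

clock 0: start=2, rate=0.8, needs 12-2 = 10; ticks = ceil(10/0.8) = ceil(12.5000) = 13; reading at tick 13 = 2 + 0.8*13 = 12.4000
clock 1: start=0, rate=1.1, needs 12-0 = 12; ticks = ceil(12/1.1) = ceil(10.9091) = 11; reading at tick 11 = 0 + 1.1*11 = 12.1000
Minimum tick count = 11; winners = [1]; smallest index = 1

Answer: 1 11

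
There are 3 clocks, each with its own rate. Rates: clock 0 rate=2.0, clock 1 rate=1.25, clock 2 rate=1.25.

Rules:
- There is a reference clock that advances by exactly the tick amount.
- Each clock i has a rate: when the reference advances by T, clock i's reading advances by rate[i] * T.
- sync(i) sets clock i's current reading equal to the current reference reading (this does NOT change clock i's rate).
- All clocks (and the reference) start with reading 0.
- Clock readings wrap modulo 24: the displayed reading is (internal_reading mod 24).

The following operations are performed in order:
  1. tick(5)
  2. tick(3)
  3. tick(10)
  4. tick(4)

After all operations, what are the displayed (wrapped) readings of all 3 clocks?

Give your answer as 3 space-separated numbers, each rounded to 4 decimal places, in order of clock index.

Answer: 20.0000 3.5000 3.5000

Derivation:
After op 1 tick(5): ref=5.0000 raw=[10.0000 6.2500 6.2500]
After op 2 tick(3): ref=8.0000 raw=[16.0000 10.0000 10.0000]
After op 3 tick(10): ref=18.0000 raw=[36.0000 22.5000 22.5000]
After op 4 tick(4): ref=22.0000 raw=[44.0000 27.5000 27.5000]
Wrap final raw readings (mod 24): 44.0000 mod 24 = 20.0000; 27.5000 mod 24 = 3.5000; 27.5000 mod 24 = 3.5000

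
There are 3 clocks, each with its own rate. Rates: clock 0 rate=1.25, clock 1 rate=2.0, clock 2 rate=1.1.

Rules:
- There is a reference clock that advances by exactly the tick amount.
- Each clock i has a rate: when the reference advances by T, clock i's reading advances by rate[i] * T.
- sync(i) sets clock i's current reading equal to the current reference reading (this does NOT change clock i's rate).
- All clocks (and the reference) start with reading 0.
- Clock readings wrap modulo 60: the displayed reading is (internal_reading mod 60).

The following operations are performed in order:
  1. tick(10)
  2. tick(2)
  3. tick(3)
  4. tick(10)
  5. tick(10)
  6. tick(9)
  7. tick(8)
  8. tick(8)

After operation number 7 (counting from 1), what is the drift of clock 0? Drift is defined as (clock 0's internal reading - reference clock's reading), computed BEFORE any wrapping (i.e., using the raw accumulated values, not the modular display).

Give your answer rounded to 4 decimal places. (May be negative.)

After op 1 tick(10): ref=10.0000 raw=[12.5000 20.0000 11.0000]
After op 2 tick(2): ref=12.0000 raw=[15.0000 24.0000 13.2000]
After op 3 tick(3): ref=15.0000 raw=[18.7500 30.0000 16.5000]
After op 4 tick(10): ref=25.0000 raw=[31.2500 50.0000 27.5000]
After op 5 tick(10): ref=35.0000 raw=[43.7500 70.0000 38.5000]
After op 6 tick(9): ref=44.0000 raw=[55.0000 88.0000 48.4000]
After op 7 tick(8): ref=52.0000 raw=[65.0000 104.0000 57.2000]
Drift of clock 0 after op 7: 65.0000 - 52.0000 = 13.0000

Answer: 13.0000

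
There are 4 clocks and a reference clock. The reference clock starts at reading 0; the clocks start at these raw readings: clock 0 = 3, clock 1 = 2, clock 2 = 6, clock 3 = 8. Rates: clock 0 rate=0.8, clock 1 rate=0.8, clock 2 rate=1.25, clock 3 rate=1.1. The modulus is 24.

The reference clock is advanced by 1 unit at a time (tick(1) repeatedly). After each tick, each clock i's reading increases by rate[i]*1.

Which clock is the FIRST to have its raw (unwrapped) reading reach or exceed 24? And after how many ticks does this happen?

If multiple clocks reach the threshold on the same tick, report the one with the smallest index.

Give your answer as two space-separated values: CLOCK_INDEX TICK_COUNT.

clock 0: start=3, rate=0.8, needs 24-3 = 21; ticks = ceil(21/0.8) = ceil(26.2500) = 27; reading at tick 27 = 3 + 0.8*27 = 24.6000
clock 1: start=2, rate=0.8, needs 24-2 = 22; ticks = ceil(22/0.8) = ceil(27.5000) = 28; reading at tick 28 = 2 + 0.8*28 = 24.4000
clock 2: start=6, rate=1.25, needs 24-6 = 18; ticks = ceil(18/1.25) = ceil(14.4000) = 15; reading at tick 15 = 6 + 1.25*15 = 24.7500
clock 3: start=8, rate=1.1, needs 24-8 = 16; ticks = ceil(16/1.1) = ceil(14.5455) = 15; reading at tick 15 = 8 + 1.1*15 = 24.5000
Minimum tick count = 15; winners = [2, 3]; smallest index = 2

Answer: 2 15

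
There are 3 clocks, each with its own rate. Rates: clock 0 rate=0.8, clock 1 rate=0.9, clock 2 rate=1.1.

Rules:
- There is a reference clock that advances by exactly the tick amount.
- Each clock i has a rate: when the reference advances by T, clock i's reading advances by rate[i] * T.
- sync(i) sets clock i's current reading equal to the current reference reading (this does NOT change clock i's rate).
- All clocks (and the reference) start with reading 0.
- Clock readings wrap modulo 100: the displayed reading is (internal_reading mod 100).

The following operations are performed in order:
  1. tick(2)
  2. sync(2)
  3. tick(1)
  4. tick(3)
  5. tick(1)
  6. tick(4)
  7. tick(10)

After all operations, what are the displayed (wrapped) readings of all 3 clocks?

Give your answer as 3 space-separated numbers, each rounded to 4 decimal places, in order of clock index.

Answer: 16.8000 18.9000 22.9000

Derivation:
After op 1 tick(2): ref=2.0000 raw=[1.6000 1.8000 2.2000]
After op 2 sync(2): ref=2.0000 raw=[1.6000 1.8000 2.0000]
After op 3 tick(1): ref=3.0000 raw=[2.4000 2.7000 3.1000]
After op 4 tick(3): ref=6.0000 raw=[4.8000 5.4000 6.4000]
After op 5 tick(1): ref=7.0000 raw=[5.6000 6.3000 7.5000]
After op 6 tick(4): ref=11.0000 raw=[8.8000 9.9000 11.9000]
After op 7 tick(10): ref=21.0000 raw=[16.8000 18.9000 22.9000]
Wrap final raw readings (mod 100): 16.8000 mod 100 = 16.8000; 18.9000 mod 100 = 18.9000; 22.9000 mod 100 = 22.9000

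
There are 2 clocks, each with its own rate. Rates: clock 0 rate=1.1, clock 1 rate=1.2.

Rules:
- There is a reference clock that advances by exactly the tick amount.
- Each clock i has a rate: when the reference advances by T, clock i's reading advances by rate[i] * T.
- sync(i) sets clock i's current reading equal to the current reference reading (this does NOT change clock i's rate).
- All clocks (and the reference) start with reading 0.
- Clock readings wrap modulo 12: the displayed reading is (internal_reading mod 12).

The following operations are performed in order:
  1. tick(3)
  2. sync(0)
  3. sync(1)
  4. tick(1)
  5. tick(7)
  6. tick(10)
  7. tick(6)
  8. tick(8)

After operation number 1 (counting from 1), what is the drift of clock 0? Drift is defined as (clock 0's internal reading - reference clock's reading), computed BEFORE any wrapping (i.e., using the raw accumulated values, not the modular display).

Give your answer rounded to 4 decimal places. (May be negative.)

After op 1 tick(3): ref=3.0000 raw=[3.3000 3.6000]
Drift of clock 0 after op 1: 3.3000 - 3.0000 = 0.3000

Answer: 0.3000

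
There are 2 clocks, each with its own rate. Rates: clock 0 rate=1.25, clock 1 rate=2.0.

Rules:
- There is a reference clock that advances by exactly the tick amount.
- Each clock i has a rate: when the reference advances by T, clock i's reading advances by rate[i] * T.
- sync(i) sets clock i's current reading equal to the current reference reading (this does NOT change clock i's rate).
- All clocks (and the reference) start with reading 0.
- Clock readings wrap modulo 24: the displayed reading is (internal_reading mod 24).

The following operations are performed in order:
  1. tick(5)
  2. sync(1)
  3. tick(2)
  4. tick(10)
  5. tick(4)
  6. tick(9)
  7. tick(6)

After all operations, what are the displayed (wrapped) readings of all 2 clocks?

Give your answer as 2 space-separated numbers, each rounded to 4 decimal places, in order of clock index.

Answer: 21.0000 19.0000

Derivation:
After op 1 tick(5): ref=5.0000 raw=[6.2500 10.0000]
After op 2 sync(1): ref=5.0000 raw=[6.2500 5.0000]
After op 3 tick(2): ref=7.0000 raw=[8.7500 9.0000]
After op 4 tick(10): ref=17.0000 raw=[21.2500 29.0000]
After op 5 tick(4): ref=21.0000 raw=[26.2500 37.0000]
After op 6 tick(9): ref=30.0000 raw=[37.5000 55.0000]
After op 7 tick(6): ref=36.0000 raw=[45.0000 67.0000]
Wrap final raw readings (mod 24): 45.0000 mod 24 = 21.0000; 67.0000 mod 24 = 19.0000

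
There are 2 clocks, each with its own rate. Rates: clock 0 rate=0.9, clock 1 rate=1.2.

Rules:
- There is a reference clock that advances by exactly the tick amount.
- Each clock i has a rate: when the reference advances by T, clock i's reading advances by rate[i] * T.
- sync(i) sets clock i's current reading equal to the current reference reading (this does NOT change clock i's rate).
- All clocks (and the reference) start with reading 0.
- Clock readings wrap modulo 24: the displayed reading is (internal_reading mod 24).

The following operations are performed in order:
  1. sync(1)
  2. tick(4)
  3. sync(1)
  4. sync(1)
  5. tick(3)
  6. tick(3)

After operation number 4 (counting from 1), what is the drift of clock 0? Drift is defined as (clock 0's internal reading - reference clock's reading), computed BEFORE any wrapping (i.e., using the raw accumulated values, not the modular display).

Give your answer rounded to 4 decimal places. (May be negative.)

After op 1 sync(1): ref=0.0000 raw=[0.0000 0.0000]
After op 2 tick(4): ref=4.0000 raw=[3.6000 4.8000]
After op 3 sync(1): ref=4.0000 raw=[3.6000 4.0000]
After op 4 sync(1): ref=4.0000 raw=[3.6000 4.0000]
Drift of clock 0 after op 4: 3.6000 - 4.0000 = -0.4000

Answer: -0.4000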